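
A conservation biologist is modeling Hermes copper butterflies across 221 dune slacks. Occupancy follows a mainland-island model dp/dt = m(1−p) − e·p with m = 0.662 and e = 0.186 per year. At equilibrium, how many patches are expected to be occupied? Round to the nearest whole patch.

p* = m/(m+e) = 0.662/0.8480 = 0.7807.
Expected occupied patches = N × p* = 221 × 0.7807 = 172.53 ≈ 173.

173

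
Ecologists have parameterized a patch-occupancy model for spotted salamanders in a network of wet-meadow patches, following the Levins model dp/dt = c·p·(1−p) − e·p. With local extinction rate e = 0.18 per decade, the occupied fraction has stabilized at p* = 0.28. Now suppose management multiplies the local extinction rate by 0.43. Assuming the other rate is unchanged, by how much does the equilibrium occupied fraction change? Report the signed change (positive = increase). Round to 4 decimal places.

0.4104

Balance c(1−p*) = e gives c = e/(1 − 0.28000) = 0.18/0.72000 = 0.25000.
New p* = 1 − e/c = 1 − 0.07740/0.25000 = 0.69040.
Δp* = 0.69040 − 0.28000 = +0.41040.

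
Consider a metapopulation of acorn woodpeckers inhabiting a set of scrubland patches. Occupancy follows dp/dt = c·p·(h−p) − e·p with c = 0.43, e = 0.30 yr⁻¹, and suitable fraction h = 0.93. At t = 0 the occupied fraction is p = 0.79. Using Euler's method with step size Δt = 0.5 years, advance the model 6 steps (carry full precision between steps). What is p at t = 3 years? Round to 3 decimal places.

0.469

Update rule: p ← p + [c·p·(h−p) − e·p]·Δt with Δt = 0.5.
step 1: Δp = -0.09472, p = 0.69528
step 2: Δp = -0.06920, p = 0.62607
step 3: Δp = -0.05300, p = 0.57307
step 4: Δp = -0.04198, p = 0.53109
step 5: Δp = -0.03411, p = 0.49698
step 6: Δp = -0.02828, p = 0.46870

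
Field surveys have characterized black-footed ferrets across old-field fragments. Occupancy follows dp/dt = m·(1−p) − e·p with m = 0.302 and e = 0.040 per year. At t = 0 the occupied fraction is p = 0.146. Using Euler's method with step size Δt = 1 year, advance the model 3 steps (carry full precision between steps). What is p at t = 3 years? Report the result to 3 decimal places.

Update rule: p ← p + [m·(1−p) − e·p]·Δt with Δt = 1.
p: 0.14600 → 0.39807  (Δp = +0.25207)
p: 0.39807 → 0.56393  (Δp = +0.16586)
p: 0.56393 → 0.67307  (Δp = +0.10914)

0.673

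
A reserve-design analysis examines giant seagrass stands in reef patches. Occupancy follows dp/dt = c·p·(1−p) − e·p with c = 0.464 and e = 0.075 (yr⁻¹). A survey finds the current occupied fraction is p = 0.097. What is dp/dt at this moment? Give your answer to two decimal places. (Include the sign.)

Colonization term: c·p·(1−p) = 0.464×0.097×0.9030 = 0.04064.
Extinction term: e·p = 0.00728.
dp/dt = 0.04064 − 0.00728 = 0.03337.

0.03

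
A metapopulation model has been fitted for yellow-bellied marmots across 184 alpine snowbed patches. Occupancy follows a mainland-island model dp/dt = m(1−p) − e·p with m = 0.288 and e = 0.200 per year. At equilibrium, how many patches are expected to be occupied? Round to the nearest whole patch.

p* = m/(m+e) = 0.288/0.4880 = 0.5902.
Expected occupied patches = N × p* = 184 × 0.5902 = 108.59 ≈ 109.

109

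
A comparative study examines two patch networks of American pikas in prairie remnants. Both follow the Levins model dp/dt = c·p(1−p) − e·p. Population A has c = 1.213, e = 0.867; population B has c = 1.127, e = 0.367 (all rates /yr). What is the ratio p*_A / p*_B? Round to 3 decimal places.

A: p*_A = 1 − 0.867/1.213 = 0.2852.
B: p*_B = 1 − 0.367/1.127 = 0.6744.
p*_A / p*_B = 0.2852/0.6744 = 0.4230.

0.423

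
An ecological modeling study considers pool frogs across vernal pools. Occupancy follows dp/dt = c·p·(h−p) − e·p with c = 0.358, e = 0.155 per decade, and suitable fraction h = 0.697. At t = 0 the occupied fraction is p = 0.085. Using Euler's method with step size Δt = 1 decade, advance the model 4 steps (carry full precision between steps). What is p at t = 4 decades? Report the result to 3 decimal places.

0.108

Update rule: p ← p + [c·p·(h−p) − e·p]·Δt with Δt = 1.
p: 0.08500 → 0.09045  (Δp = +0.00545)
p: 0.09045 → 0.09607  (Δp = +0.00562)
p: 0.09607 → 0.10185  (Δp = +0.00578)
p: 0.10185 → 0.10776  (Δp = +0.00591)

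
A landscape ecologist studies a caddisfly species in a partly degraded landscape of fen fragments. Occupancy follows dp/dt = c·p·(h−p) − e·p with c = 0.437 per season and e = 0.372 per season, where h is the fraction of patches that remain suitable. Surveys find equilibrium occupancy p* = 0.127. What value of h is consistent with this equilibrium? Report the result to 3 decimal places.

0.978

At equilibrium c(h−p*) = e, so h = p* + e/c.
h = 0.127 + 0.372/0.437 = 0.127 + 0.8513 = 0.9783.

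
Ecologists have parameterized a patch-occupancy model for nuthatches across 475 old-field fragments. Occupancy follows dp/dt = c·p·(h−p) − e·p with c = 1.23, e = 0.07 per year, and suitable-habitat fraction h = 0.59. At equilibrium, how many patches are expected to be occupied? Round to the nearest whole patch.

p* = h − e/c = 0.59 − 0.0569 = 0.5331.
Expected occupied patches = N × p* = 475 × 0.5331 = 253.22 ≈ 253.

253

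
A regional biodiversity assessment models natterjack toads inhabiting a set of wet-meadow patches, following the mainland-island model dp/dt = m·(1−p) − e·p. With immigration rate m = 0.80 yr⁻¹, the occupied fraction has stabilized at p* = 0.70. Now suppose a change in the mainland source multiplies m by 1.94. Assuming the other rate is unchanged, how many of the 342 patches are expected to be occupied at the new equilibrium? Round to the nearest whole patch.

Balance m(1−p*) = e·p* gives e = m(1−p*)/p* = 0.80×0.30000/0.70000 = 0.34286.
New p* = m/(m+e) = 1.55200/(1.55200+0.34286) = 0.81906.
Expected occupied = 342 × 0.81906 = 280.12 ≈ 280.

280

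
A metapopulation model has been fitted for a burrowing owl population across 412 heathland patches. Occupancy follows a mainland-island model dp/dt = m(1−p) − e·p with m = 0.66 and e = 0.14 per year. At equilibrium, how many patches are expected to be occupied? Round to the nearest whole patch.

p* = m/(m+e) = 0.66/0.8000 = 0.8250.
Expected occupied patches = N × p* = 412 × 0.8250 = 339.90 ≈ 340.

340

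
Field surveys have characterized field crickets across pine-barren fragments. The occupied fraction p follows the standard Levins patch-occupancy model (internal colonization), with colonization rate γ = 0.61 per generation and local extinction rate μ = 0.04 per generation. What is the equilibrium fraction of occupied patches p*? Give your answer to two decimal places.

0.93

At equilibrium, colonization balances extinction: γ·p*·(1−p*) = μ·p*.
So p* = 1 − μ/γ = 1 − 0.04/0.61 = 1 − 0.0656 = 0.9344.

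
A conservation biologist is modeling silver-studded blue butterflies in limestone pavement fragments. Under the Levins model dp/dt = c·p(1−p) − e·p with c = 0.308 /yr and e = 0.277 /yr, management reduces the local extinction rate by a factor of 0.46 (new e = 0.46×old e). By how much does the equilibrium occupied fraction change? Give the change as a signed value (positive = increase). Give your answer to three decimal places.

0.486

Before: p* = 1 − 0.277/0.308 = 0.1006.
After the change, c = 0.308, e = 0.12742, so p* = 1 − 0.12742/0.308 = 0.5863.
Δp* = 0.5863 − 0.1006 = +0.4856.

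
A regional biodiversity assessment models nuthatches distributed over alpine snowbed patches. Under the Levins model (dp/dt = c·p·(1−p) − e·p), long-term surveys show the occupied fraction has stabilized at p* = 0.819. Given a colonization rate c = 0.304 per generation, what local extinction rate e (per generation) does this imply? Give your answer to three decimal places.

0.055

At equilibrium c(1−p*) = e.
e = 0.304 × (1 − 0.819) = 0.304 × 0.1810 = 0.0550.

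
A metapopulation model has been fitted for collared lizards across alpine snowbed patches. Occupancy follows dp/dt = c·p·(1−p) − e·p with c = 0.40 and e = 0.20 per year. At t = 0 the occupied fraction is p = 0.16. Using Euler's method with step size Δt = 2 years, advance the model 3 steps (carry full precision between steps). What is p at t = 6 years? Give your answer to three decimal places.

Update rule: p ← p + [c·p·(1−p) − e·p]·Δt with Δt = 2.
step 1: Δp = +0.04352, p = 0.20352
step 2: Δp = +0.04827, p = 0.25179
step 3: Δp = +0.05000, p = 0.30179

0.302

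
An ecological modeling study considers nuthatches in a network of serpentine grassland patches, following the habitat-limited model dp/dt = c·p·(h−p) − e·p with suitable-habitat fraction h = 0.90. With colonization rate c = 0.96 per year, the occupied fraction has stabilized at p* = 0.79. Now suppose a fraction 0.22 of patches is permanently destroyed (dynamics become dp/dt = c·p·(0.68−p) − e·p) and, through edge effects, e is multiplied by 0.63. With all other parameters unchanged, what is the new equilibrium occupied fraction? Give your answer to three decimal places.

0.611

Balance c(h−p*) = e gives e = 0.96×(0.9 − 0.79000) = 0.10560.
New p* = 0.68 − e/c = 0.68 − 0.06653/0.96000 = 0.61070.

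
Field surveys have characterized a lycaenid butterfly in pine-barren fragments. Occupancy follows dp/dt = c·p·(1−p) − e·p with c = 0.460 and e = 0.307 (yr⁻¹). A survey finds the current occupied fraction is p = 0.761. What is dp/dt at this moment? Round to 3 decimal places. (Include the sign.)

-0.150

Colonization term: c·p·(1−p) = 0.460×0.761×0.2390 = 0.08366.
Extinction term: e·p = 0.23363.
dp/dt = 0.08366 − 0.23363 = -0.14996.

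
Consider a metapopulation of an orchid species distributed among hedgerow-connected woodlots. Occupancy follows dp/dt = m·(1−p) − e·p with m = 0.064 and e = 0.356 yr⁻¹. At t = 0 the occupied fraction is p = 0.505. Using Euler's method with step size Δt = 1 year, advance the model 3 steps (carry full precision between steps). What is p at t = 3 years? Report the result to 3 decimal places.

0.221

Update rule: p ← p + [m·(1−p) − e·p]·Δt with Δt = 1.
  1  |  dp/dt·Δt = -0.148100  |  p_1 = 0.356900
  2  |  dp/dt·Δt = -0.085898  |  p_2 = 0.271002
  3  |  dp/dt·Δt = -0.049821  |  p_3 = 0.221181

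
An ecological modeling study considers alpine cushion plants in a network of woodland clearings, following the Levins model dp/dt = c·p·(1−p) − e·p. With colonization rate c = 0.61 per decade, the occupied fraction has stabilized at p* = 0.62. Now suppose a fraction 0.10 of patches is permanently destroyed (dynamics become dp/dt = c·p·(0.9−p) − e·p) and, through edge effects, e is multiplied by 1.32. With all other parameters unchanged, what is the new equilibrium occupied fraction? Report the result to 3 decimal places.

Balance c(1−p*) = e gives e = 0.61×(1 − 0.62000) = 0.23180.
New p* = 0.9 − e/c = 0.9 − 0.30598/0.61000 = 0.39839.

0.398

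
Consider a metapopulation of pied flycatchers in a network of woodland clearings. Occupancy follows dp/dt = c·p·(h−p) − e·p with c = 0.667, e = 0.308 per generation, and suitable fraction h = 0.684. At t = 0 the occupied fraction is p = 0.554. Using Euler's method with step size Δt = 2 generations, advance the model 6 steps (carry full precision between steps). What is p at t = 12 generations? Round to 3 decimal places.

Update rule: p ← p + [c·p·(h−p) − e·p]·Δt with Δt = 2.
t = 2: p = 0.55400 + (-0.24519) = 0.30881
t = 4: p = 0.30881 + (-0.03567) = 0.27314
t = 6: p = 0.27314 + (-0.01855) = 0.25459
t = 8: p = 0.25459 + (-0.01099) = 0.24360
t = 10: p = 0.24360 + (-0.00694) = 0.23666
t = 12: p = 0.23666 + (-0.00455) = 0.23210

0.232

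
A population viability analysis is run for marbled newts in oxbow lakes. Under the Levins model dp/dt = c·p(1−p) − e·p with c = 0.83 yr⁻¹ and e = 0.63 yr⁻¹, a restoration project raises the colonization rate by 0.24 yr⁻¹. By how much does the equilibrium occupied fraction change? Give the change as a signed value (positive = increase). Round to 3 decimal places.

0.170

Before: p* = 1 − 0.63/0.83 = 0.2410.
After the change, c = 1.07, e = 0.63, so p* = 1 − 0.63/1.07 = 0.4112.
Δp* = 0.4112 − 0.2410 = +0.1703.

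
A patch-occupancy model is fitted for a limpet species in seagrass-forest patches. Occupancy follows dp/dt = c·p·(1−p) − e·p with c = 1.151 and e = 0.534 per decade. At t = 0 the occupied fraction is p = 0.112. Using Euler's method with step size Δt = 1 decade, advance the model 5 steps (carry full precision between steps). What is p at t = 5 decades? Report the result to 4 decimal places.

0.4618

Update rule: p ← p + [c·p·(1−p) − e·p]·Δt with Δt = 1.
t = 1: p = 0.11200 + (+0.05467) = 0.16667
t = 2: p = 0.16667 + (+0.07086) = 0.23753
t = 3: p = 0.23753 + (+0.08162) = 0.31914
t = 4: p = 0.31914 + (+0.07968) = 0.39882
t = 5: p = 0.39882 + (+0.06300) = 0.46182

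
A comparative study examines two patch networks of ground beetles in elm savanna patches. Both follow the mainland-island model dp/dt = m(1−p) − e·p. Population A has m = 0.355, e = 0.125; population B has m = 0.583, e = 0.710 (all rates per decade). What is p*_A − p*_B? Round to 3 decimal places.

0.289

A: p*_A = m/(m+e) = 0.355/0.4800 = 0.7396.
B: p*_B = 0.583/1.2930 = 0.4509.
p*_A − p*_B = 0.7396 − 0.4509 = 0.2887.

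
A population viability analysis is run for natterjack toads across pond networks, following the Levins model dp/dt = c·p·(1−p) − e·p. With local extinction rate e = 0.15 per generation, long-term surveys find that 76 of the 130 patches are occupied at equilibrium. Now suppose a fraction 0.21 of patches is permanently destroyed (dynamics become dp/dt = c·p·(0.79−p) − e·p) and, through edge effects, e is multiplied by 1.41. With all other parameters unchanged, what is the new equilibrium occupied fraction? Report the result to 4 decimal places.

Observed p* = 76/130 = 0.58462.
Balance c(1−p*) = e gives c = e/(1 − 0.58462) = 0.15/0.41538 = 0.36112.
New p* = 0.79 − e/c = 0.79 − 0.21150/0.36112 = 0.20432.

0.2043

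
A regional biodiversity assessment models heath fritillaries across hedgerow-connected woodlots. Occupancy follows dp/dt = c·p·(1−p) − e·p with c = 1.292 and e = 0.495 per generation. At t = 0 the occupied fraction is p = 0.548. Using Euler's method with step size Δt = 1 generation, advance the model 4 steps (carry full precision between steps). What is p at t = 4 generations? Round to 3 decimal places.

Update rule: p ← p + [c·p·(1−p) − e·p]·Δt with Δt = 1.
  1  |  dp/dt·Δt = +0.048763  |  p_1 = 0.596763
  2  |  dp/dt·Δt = +0.015505  |  p_2 = 0.612268
  3  |  dp/dt·Δt = +0.003643  |  p_3 = 0.615911
  4  |  dp/dt·Δt = +0.000766  |  p_4 = 0.616677

0.617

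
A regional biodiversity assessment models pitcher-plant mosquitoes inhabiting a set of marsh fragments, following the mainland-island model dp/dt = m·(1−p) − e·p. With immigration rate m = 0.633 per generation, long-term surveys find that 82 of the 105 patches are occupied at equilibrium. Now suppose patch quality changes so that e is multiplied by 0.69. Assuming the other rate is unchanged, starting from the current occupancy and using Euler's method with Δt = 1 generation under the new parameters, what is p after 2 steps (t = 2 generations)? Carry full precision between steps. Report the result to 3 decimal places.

0.834

Observed p* = 82/105 = 0.78095.
Balance m(1−p*) = e·p* gives e = m(1−p*)/p* = 0.633×0.21905/0.78095 = 0.17755.
Starting from p₀ = 0.78095; update p ← p + (dp/dt)·Δt with the new parameters.
  1  |  dp/dt·Δt = +0.042984  |  p_1 = 0.823936
  2  |  dp/dt·Δt = +0.010509  |  p_2 = 0.834445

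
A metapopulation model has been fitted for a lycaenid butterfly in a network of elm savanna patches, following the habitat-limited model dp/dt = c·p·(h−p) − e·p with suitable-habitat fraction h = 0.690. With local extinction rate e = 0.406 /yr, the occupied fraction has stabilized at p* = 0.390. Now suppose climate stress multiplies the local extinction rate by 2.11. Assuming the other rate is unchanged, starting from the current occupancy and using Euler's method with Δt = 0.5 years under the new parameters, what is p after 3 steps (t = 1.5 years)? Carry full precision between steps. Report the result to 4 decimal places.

0.2188

Balance c(h−p*) = e gives c = e/(0.69 − 0.39000) = 0.406/0.30000 = 1.35333.
Starting from p₀ = 0.39000; update p ← p + (dp/dt)·Δt with the new parameters.
p: 0.39000 → 0.30212  (Δp = -0.08788)
p: 0.30212 → 0.25201  (Δp = -0.05011)
p: 0.25201 → 0.21876  (Δp = -0.03325)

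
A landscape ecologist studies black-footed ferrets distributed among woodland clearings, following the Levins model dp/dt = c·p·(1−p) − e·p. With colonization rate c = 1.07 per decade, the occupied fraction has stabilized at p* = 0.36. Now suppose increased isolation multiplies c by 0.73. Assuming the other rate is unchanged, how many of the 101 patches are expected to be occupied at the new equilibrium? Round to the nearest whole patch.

12

Balance c(1−p*) = e gives e = 1.07×(1 − 0.36000) = 0.68480.
New p* = 1 − e/c = 1 − 0.68480/0.78110 = 0.12329.
Expected occupied = 101 × 0.12329 = 12.45 ≈ 12.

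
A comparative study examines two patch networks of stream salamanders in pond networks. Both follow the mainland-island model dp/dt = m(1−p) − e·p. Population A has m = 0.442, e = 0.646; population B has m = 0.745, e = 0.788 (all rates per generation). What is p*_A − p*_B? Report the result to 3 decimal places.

A: p*_A = m/(m+e) = 0.442/1.0880 = 0.4062.
B: p*_B = 0.745/1.5330 = 0.4860.
p*_A − p*_B = 0.4062 − 0.4860 = -0.0797.

-0.080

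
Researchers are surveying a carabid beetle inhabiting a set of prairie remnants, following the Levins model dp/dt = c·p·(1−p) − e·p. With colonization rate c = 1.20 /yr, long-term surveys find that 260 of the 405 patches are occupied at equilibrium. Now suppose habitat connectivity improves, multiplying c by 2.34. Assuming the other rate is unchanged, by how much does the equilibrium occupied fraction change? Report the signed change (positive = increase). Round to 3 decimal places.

Observed p* = 260/405 = 0.64198.
Balance c(1−p*) = e gives e = 1.20×(1 − 0.64198) = 0.42962.
New p* = 1 − e/c = 1 − 0.42962/2.80800 = 0.84700.
Δp* = 0.84700 − 0.64198 = +0.20502.

0.205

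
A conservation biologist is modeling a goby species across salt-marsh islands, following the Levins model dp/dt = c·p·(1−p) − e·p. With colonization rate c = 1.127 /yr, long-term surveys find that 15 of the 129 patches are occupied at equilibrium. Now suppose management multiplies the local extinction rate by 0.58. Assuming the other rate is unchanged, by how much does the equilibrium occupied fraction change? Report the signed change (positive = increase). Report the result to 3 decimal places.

Observed p* = 15/129 = 0.11628.
Balance c(1−p*) = e gives e = 1.127×(1 − 0.11628) = 0.99595.
New p* = 1 − e/c = 1 − 0.57765/1.12700 = 0.48744.
Δp* = 0.48744 − 0.11628 = +0.37116.

0.371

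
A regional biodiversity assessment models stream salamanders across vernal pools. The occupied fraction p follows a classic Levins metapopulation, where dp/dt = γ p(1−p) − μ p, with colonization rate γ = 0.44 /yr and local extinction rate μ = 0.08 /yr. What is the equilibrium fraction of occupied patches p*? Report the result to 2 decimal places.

0.82

At equilibrium, colonization balances extinction: γ·p*·(1−p*) = μ·p*.
So p* = 1 − μ/γ = 1 − 0.08/0.44 = 1 − 0.1818 = 0.8182.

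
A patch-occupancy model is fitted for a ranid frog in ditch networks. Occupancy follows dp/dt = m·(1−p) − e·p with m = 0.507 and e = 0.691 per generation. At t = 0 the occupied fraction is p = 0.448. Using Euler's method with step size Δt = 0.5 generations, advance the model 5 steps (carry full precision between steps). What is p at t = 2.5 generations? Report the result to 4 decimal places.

0.4235

Update rule: p ← p + [m·(1−p) − e·p]·Δt with Δt = 0.5.
  1  |  dp/dt·Δt = -0.014852  |  p_1 = 0.433148
  2  |  dp/dt·Δt = -0.005956  |  p_2 = 0.427192
  3  |  dp/dt·Δt = -0.002388  |  p_3 = 0.424804
  4  |  dp/dt·Δt = -0.000958  |  p_4 = 0.423846
  5  |  dp/dt·Δt = -0.000384  |  p_5 = 0.423462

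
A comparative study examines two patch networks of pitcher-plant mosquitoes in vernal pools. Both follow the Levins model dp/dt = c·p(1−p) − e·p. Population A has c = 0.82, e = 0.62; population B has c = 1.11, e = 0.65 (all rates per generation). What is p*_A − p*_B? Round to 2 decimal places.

-0.17

A: p*_A = 1 − 0.62/0.82 = 0.2439.
B: p*_B = 1 − 0.65/1.11 = 0.4144.
p*_A − p*_B = 0.2439 − 0.4144 = -0.1705.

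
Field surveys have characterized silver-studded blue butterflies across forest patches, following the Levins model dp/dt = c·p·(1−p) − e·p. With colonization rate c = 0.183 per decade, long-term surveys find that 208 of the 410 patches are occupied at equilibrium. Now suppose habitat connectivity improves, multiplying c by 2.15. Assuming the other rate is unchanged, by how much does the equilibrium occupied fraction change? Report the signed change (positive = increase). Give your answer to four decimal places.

0.2635

Observed p* = 208/410 = 0.50732.
Balance c(1−p*) = e gives e = 0.183×(1 − 0.50732) = 0.09016.
New p* = 1 − e/c = 1 − 0.09016/0.39345 = 0.77085.
Δp* = 0.77085 − 0.50732 = +0.26353.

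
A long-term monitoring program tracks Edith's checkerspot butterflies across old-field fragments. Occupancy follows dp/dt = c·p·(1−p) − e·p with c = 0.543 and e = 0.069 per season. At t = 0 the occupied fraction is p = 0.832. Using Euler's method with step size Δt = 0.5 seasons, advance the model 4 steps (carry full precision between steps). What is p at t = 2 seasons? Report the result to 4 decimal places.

Update rule: p ← p + [c·p·(1−p) − e·p]·Δt with Δt = 0.5.
step 1: Δp = +0.00925, p = 0.84125
step 2: Δp = +0.00724, p = 0.84848
step 3: Δp = +0.00563, p = 0.85411
step 4: Δp = +0.00436, p = 0.85848

0.8585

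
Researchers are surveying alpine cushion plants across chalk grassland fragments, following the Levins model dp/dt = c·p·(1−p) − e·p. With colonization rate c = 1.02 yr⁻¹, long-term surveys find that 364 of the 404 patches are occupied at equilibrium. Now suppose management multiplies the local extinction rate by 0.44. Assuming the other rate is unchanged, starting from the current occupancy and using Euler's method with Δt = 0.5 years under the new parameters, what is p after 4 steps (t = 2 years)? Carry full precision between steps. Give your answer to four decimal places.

Observed p* = 364/404 = 0.90099.
Balance c(1−p*) = e gives e = 1.02×(1 − 0.90099) = 0.10099.
Starting from p₀ = 0.90099; update p ← p + (dp/dt)·Δt with the new parameters.
t = 0.5: p = 0.90099 + (+0.02548) = 0.92647
t = 1: p = 0.92647 + (+0.01416) = 0.94063
t = 1.5: p = 0.94063 + (+0.00758) = 0.94821
t = 2: p = 0.94821 + (+0.00398) = 0.95219

0.9522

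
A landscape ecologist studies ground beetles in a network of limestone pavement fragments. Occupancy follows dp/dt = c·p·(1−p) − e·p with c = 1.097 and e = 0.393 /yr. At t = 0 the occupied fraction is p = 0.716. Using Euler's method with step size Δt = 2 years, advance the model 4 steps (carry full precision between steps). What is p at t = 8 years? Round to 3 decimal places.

Update rule: p ← p + [c·p·(1−p) − e·p]·Δt with Δt = 2.
t = 2: p = 0.71600 + (-0.11664) = 0.59936
t = 4: p = 0.59936 + (+0.05574) = 0.65510
t = 6: p = 0.65510 + (-0.01919) = 0.63591
t = 8: p = 0.63591 + (+0.00815) = 0.64406

0.644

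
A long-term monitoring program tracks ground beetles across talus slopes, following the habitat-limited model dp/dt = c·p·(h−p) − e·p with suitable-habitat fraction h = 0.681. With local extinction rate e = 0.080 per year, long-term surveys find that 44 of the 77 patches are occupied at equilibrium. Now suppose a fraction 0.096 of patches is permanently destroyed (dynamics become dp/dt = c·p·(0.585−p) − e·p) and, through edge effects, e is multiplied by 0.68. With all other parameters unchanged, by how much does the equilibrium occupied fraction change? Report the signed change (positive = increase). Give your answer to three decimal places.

Observed p* = 44/77 = 0.57143.
Balance c(h−p*) = e gives c = e/(0.681 − 0.57143) = 0.080/0.10957 = 0.73013.
New p* = 0.585 − e/c = 0.585 − 0.05440/0.73013 = 0.51049.
Δp* = 0.51049 − 0.57143 = -0.06094.

-0.061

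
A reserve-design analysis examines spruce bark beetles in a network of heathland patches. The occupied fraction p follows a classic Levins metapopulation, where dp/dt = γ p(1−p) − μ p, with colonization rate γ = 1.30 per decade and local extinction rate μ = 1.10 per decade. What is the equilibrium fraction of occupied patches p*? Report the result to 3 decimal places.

0.154

Setting dp/dt = 0 and dividing through by p* gives γ·(1−p*) = μ.
So p* = 1 − μ/γ = 1 − 1.10/1.30 = 1 − 0.8462 = 0.1538.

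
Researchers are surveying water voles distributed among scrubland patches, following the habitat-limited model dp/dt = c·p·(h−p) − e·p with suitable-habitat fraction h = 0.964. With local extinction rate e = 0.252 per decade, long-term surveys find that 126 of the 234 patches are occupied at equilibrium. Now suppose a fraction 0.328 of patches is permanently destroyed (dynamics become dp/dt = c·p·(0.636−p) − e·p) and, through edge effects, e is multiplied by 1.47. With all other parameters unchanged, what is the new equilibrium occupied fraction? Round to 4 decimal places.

Observed p* = 126/234 = 0.53846.
Balance c(h−p*) = e gives c = e/(0.964 − 0.53846) = 0.252/0.42554 = 0.59219.
New p* = 0.636 − e/c = 0.636 − 0.37044/0.59219 = 0.01046.

0.0105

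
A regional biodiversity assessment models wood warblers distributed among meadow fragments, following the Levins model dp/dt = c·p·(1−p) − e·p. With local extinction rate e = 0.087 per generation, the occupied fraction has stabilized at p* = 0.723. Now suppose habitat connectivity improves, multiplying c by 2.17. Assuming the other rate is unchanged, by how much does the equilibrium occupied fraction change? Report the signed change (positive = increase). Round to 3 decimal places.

Balance c(1−p*) = e gives c = e/(1 − 0.72300) = 0.087/0.27700 = 0.31408.
New p* = 1 − e/c = 1 − 0.08700/0.68155 = 0.87235.
Δp* = 0.87235 − 0.72300 = +0.14935.

0.149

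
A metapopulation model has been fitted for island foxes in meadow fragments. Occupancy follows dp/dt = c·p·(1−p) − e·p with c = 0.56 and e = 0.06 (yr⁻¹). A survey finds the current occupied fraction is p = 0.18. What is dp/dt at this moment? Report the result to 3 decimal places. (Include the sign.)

Colonization term: c·p·(1−p) = 0.56×0.18×0.8200 = 0.08266.
Extinction term: e·p = 0.01080.
dp/dt = 0.08266 − 0.01080 = 0.07186.

0.072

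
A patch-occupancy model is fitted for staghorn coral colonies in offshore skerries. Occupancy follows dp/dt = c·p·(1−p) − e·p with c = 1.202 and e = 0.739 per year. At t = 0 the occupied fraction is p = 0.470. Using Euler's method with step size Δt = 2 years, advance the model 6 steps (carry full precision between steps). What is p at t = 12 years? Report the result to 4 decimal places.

0.3852

Update rule: p ← p + [c·p·(1−p) − e·p]·Δt with Δt = 2.
step 1: Δp = -0.09582, p = 0.37418
step 2: Δp = +0.00991, p = 0.38408
step 3: Δp = +0.00102, p = 0.38511
step 4: Δp = +0.00008, p = 0.38519
step 5: Δp = +0.00001, p = 0.38519
step 6: Δp = +0.00000, p = 0.38519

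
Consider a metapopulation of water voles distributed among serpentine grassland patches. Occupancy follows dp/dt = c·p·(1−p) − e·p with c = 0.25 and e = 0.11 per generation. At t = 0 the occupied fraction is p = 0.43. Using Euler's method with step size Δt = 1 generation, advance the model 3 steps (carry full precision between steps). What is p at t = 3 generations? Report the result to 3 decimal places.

0.469

Update rule: p ← p + [c·p·(1−p) − e·p]·Δt with Δt = 1.
p: 0.43000 → 0.44398  (Δp = +0.01398)
p: 0.44398 → 0.45685  (Δp = +0.01288)
p: 0.45685 → 0.46863  (Δp = +0.01178)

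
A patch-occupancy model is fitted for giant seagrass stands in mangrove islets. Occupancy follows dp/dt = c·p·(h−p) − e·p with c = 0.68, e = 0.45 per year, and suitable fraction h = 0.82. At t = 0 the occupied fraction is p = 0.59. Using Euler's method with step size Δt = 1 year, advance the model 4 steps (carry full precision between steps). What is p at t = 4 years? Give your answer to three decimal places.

0.271

Update rule: p ← p + [c·p·(h−p) − e·p]·Δt with Δt = 1.
t = 1: p = 0.59000 + (-0.17322) = 0.41678
t = 2: p = 0.41678 + (-0.07327) = 0.34350
t = 3: p = 0.34350 + (-0.04328) = 0.30023
t = 4: p = 0.30023 + (-0.02899) = 0.27124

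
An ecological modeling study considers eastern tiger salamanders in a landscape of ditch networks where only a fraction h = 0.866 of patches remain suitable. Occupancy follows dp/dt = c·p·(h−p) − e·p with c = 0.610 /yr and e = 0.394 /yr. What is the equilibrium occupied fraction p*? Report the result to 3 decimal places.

Setting dp/dt = 0 and dividing by p* gives c·(h−p*) = e.
So p* = h − e/c = 0.866 − 0.394/0.610 = 0.866 − 0.6459 = 0.2201.

0.220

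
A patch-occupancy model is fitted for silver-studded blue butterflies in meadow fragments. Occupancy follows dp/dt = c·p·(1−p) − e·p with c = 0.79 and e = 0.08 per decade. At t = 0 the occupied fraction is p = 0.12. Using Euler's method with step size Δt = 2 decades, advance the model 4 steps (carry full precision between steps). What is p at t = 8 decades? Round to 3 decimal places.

0.917

Update rule: p ← p + [c·p·(1−p) − e·p]·Δt with Δt = 2.
step 1: Δp = +0.14765, p = 0.26765
step 2: Δp = +0.26688, p = 0.53452
step 3: Δp = +0.30759, p = 0.84212
step 4: Δp = +0.07533, p = 0.91745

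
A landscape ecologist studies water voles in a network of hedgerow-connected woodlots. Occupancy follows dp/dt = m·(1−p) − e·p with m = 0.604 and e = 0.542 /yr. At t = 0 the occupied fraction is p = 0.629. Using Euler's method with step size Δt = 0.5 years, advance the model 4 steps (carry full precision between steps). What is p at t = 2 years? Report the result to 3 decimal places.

0.530

Update rule: p ← p + [m·(1−p) − e·p]·Δt with Δt = 0.5.
p: 0.62900 → 0.57058  (Δp = -0.05842)
p: 0.57058 → 0.54564  (Δp = -0.02494)
p: 0.54564 → 0.53499  (Δp = -0.01065)
p: 0.53499 → 0.53044  (Δp = -0.00455)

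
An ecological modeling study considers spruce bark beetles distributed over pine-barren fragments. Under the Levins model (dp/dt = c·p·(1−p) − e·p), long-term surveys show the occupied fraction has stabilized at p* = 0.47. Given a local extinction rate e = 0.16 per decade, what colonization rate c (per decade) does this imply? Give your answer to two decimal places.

0.30

At equilibrium c(1−p*) = e, so c = e/(1−p*).
c = 0.16/(1 − 0.47) = 0.16/0.5300 = 0.3019.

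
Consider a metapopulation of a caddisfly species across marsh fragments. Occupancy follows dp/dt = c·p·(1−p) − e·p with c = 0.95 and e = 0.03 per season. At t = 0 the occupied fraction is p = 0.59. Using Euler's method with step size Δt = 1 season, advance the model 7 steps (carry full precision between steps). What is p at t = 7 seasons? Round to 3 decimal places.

0.968

Update rule: p ← p + [c·p·(1−p) − e·p]·Δt with Δt = 1.
step 1: Δp = +0.21211, p = 0.80210
step 2: Δp = +0.12673, p = 0.92884
step 3: Δp = +0.03493, p = 0.96377
step 4: Δp = +0.00426, p = 0.96803
step 5: Δp = +0.00036, p = 0.96839
step 6: Δp = +0.00003, p = 0.96842
step 7: Δp = +0.00000, p = 0.96842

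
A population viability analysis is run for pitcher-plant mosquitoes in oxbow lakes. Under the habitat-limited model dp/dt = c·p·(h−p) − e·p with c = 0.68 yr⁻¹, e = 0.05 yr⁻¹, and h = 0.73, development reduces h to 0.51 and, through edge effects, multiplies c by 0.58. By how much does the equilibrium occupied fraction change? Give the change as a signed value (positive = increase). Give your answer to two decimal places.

-0.27

Before: p* = h − e/c = 0.73 − 0.05/0.68 = 0.73 − 0.0735 = 0.6565.
After: c = 0.3944, e = 0.05, h = 0.51; p* = 0.51 − 0.05/0.3944 = 0.3832.
Δp* = 0.3832 − 0.6565 = -0.2732.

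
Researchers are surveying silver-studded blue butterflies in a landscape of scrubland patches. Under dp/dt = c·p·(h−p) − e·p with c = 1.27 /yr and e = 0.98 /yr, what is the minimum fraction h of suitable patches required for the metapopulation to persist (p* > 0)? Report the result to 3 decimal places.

0.772

p* = h − e/c is positive only when h > e/c.
h_min = e/c = 0.98/1.27 = 0.7717.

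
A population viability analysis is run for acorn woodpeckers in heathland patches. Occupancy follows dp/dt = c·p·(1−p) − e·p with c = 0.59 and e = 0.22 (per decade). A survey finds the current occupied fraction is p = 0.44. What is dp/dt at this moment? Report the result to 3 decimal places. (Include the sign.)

0.049

Colonization term: c·p·(1−p) = 0.59×0.44×0.5600 = 0.14538.
Extinction term: e·p = 0.09680.
dp/dt = 0.14538 − 0.09680 = 0.04858.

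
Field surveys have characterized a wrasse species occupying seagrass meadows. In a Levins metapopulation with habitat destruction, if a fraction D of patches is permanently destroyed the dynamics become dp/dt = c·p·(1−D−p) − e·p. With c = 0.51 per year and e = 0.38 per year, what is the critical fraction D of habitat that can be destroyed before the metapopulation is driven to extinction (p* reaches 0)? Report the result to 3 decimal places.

The nontrivial equilibrium is p* = (1−D) − e/c; extinction occurs when this hits zero.
So D_crit = 1 − e/c = 1 − 0.38/0.51 = 1 − 0.7451 = 0.2549.
This equals the undisturbed p*, a classic result of Lande's extension.

0.255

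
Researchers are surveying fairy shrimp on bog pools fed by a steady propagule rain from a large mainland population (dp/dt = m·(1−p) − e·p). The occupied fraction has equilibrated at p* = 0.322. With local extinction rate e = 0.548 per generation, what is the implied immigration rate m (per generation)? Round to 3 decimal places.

At equilibrium m(1−p*) = e·p*, so m = e·p*/(1−p*).
m = 0.548 × 0.322 / 0.6780 = 0.1765/0.6780 = 0.2603.

0.260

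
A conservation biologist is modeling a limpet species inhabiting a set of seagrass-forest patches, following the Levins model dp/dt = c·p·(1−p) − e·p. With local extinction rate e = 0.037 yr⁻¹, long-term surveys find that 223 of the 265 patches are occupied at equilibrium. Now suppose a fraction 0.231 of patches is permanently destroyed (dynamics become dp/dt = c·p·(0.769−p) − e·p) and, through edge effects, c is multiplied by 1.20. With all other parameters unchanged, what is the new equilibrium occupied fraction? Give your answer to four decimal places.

Observed p* = 223/265 = 0.84151.
Balance c(1−p*) = e gives c = e/(1 − 0.84151) = 0.037/0.15849 = 0.23345.
New p* = 0.769 − e/c = 0.769 − 0.03700/0.28014 = 0.63692.

0.6369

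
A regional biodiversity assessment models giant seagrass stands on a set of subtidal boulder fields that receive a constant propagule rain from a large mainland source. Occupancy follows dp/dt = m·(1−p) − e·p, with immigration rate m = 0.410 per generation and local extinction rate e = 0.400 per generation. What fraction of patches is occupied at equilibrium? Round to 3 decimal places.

0.506

Setting dp/dt = 0: m − m·p* = e·p*, so m = (m+e)·p*.
p* = m/(m+e) = 0.410/(0.410+0.400) = 0.410/0.8100 = 0.5062.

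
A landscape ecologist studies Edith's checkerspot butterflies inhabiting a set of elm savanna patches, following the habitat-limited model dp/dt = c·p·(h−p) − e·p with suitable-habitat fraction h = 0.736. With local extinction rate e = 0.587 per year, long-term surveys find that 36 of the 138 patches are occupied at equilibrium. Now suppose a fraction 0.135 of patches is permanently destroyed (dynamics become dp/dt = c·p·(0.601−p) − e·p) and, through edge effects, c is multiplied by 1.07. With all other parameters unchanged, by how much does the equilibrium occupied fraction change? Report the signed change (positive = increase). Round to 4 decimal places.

Observed p* = 36/138 = 0.26087.
Balance c(h−p*) = e gives c = e/(0.736 − 0.26087) = 0.587/0.47513 = 1.23545.
New p* = 0.601 − e/c = 0.601 − 0.58700/1.32193 = 0.15695.
Δp* = 0.15695 − 0.26087 = -0.10392.

-0.1039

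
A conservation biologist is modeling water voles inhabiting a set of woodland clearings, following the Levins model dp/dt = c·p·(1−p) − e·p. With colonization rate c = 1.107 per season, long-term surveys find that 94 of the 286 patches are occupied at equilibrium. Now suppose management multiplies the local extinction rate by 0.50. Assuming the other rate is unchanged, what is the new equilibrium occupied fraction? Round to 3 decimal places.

0.664

Observed p* = 94/286 = 0.32867.
Balance c(1−p*) = e gives e = 1.107×(1 − 0.32867) = 0.74316.
New p* = 1 − e/c = 1 − 0.37158/1.10700 = 0.66434.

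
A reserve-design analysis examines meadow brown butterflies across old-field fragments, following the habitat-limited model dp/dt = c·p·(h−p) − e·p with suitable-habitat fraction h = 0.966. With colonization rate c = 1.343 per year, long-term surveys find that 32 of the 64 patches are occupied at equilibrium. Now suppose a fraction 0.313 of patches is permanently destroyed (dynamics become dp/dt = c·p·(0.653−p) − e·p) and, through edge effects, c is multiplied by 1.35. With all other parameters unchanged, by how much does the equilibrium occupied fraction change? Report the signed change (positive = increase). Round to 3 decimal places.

Observed p* = 32/64 = 0.50000.
Balance c(h−p*) = e gives e = 1.343×(0.966 − 0.50000) = 0.62584.
New p* = 0.653 − e/c = 0.653 − 0.62584/1.81305 = 0.30781.
Δp* = 0.30781 − 0.50000 = -0.19219.

-0.192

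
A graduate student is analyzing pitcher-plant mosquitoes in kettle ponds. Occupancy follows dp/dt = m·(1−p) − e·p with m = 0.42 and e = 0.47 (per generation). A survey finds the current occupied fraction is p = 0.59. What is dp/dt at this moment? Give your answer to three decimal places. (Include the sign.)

Colonization term: m·(1−p) = 0.42×0.4100 = 0.17220.
Extinction term: e·p = 0.27730.
dp/dt = 0.17220 − 0.27730 = -0.10510.

-0.105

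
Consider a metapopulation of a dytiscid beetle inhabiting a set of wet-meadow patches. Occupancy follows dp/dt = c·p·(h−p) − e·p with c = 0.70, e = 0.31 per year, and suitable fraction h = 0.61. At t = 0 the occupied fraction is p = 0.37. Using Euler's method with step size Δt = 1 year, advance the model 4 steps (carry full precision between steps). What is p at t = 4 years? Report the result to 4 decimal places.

Update rule: p ← p + [c·p·(h−p) − e·p]·Δt with Δt = 1.
p: 0.37000 → 0.31746  (Δp = -0.05254)
p: 0.31746 → 0.28406  (Δp = -0.03340)
p: 0.28406 → 0.26081  (Δp = -0.02325)
p: 0.26081 → 0.24371  (Δp = -0.01710)

0.2437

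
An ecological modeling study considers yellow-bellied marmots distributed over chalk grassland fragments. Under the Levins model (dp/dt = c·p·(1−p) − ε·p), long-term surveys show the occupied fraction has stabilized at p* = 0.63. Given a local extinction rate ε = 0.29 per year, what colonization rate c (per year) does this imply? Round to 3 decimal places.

0.784

At equilibrium c(1−p*) = ε, so c = ε/(1−p*).
c = 0.29/(1 − 0.63) = 0.29/0.3700 = 0.7838.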